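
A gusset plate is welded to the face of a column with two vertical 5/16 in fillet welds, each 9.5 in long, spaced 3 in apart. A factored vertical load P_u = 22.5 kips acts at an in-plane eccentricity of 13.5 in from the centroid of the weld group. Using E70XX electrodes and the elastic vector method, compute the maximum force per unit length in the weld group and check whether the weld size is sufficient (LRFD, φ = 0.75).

E70XX → F_EXX = 70 ksi.
Total weld length L_w = 19 in. Treat welds as unit-width lines.
Polar moment about centroid: J = 2[d³/12 + d(b/2)²] = 2[9.5³/12 + 9.5×1.5²] = 185.6 in³.
Direct shear f_v = P/L_w = 22.5 / 19 = 1.184 kip/in (vertical).
Torsion M = P·e = 22.5 × 13.5 = 303.75 kip·in.
Critical point at (x, y) = (1.5, 4.75) from centroid. f_tx = M·y/J = 7.772 kip/in; f_ty = M·x/J = 2.454 kip/in.
Resultant f_max = √[f_tx² + (f_v + f_ty)²] = √[7.772² + (1.184 + 2.454)²] = 8.581 kip/in.
Capacity per unit length: φr_n = 0.75 × 0.6 × 70 × (0.707 × 0.3125) = 6.96 kip/in.
8.581 > 6.96 → NOT adequate.

f_max ≈ 8.58 kip/in; NOT adequate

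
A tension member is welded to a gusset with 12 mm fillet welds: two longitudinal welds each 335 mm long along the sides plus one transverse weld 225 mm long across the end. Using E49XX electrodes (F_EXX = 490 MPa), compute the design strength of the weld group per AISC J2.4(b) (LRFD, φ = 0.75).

φR_n ≈ 1700 kN

t_e = 0.707 × 12 = 8.484 mm.
R_nwl = 0.6 × 490 × 8.484 × 670 × 10⁻³ = 1671 kN (longitudinal, 2 welds).
R_nwt = 0.6 × 490 × 8.484 × 225 × 10⁻³ = 561.2 kN (transverse, base value).
(i) R_nwl + R_nwt = 2232 kN; (ii) 0.85 R_nwl + 1.5 R_nwt = 2262 kN.
R_n = max = 2262 kN [governs: (ii)]; φR_n = 1697 kN.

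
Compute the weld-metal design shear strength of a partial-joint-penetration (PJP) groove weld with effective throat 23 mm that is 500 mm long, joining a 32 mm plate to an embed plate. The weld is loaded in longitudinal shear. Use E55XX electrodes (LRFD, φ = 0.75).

φR_n ≈ 2850 kN

E55XX → F_EXX = 550 MPa.
Effective throat (given) t_e = 23 mm.
A_we = 23 × 500 = 11500 mm².
F_nw = 0.6 F_EXX = 330 MPa.
φR_n = 0.75 × 330 × 11500 × 10⁻³ = 2846 kN.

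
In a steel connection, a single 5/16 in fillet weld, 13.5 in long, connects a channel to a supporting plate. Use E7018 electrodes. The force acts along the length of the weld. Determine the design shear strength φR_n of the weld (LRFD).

E70XX → F_EXX = 70 ksi.
Effective throat t_e = 0.707 × 0.3125 = 0.2209 in.
Total length L = 13.5 in; A_we = 0.2209 × 13.5 = 2.983 in².
F_nw = 0.6 F_EXX = 0.6 × 70 = 42 ksi.
φR_n = 0.75 × 42 × 2.983 = 93.95 kip.

φR_n ≈ 94 kip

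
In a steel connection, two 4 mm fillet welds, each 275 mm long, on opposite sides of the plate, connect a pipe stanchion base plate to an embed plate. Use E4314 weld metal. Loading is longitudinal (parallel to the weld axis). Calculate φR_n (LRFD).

E43XX → F_EXX = 430 MPa.
Effective throat t_e = 0.707 × 4 = 2.828 mm.
Total length L = 550 mm; A_we = 2.828 × 550 = 1555 mm².
F_nw = 0.6 F_EXX = 0.6 × 430 = 258 MPa.
φR_n = 0.75 × 258 × 1555 × 10⁻³ = 301 kN.

φR_n ≈ 301 kN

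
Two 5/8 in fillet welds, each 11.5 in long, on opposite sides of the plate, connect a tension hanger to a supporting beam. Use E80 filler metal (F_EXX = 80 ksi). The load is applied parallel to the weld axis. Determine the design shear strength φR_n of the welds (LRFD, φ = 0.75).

Effective throat t_e = 0.707 × 0.625 = 0.4419 in.
Total length L = 23 in; A_we = 0.4419 × 23 = 10.16 in².
F_nw = 0.6 F_EXX = 0.6 × 80 = 48 ksi.
φR_n = 0.75 × 48 × 10.16 = 365.9 kip.

φR_n ≈ 366 kip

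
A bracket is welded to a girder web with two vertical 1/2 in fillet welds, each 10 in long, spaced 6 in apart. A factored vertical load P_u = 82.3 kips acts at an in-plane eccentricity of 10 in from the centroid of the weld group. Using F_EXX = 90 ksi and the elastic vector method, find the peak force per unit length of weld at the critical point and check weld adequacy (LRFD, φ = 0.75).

f_max ≈ 16.3 kip/in; NOT adequate

Total weld length L_w = 20 in. Treat welds as unit-width lines.
Polar moment about centroid: J = 2[d³/12 + d(b/2)²] = 2[10³/12 + 10×3²] = 346.7 in³.
Direct shear f_v = P/L_w = 82.3 / 20 = 4.115 kip/in (vertical).
Torsion M = P·e = 82.3 × 10 = 823 kip·in.
Critical point at (x, y) = (3, 5) from centroid. f_tx = M·y/J = 11.87 kip/in; f_ty = M·x/J = 7.122 kip/in.
Resultant f_max = √[f_tx² + (f_v + f_ty)²] = √[11.87² + (4.115 + 7.122)²] = 16.35 kip/in.
Capacity per unit length: φr_n = 0.75 × 0.6 × 90 × (0.707 × 0.5) = 14.32 kip/in.
16.35 > 14.32 → NOT adequate.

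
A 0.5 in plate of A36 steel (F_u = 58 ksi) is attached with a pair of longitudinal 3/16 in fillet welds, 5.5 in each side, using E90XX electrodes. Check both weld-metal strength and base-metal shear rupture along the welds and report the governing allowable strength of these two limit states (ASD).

R_n/Ω ≈ 39.4 kips (weld metal governs)

E90XX → F_EXX = 90 ksi.
t_e = 0.707 × 0.1875 = 0.1326 in; L = 11 in.
Weld metal: R_n/Ω = (1/2.0) × 0.6 × 90 × 0.1326 × 11 = 39.37 kips.
Base metal (shear rupture): R_n/Ω = (1/2.0) × 0.6 × 58 × 0.5 × 11 = 95.7 kips.
Governing: weld metal.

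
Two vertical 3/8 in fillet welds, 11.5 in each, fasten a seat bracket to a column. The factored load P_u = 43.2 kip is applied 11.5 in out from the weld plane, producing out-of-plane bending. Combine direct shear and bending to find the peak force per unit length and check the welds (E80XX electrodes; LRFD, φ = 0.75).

f_max ≈ 11.4 kip/in; NOT adequate

E80XX → F_EXX = 80 ksi.
L_w = 2 × 11.5 = 23 in; section modulus (unit throat) S = 2 × L²/6 = 44.08 in².
Direct shear f_v = P/L_w = 43.2/23 = 1.878 kip/in.
Moment M = P × e = 43.2 × 11.5 = 496.8 kip·in; bending f_b = M/S = 11.27 kip/in.
f_max = √(f_v² + f_b²) = √(1.878² + 11.27²) = 11.43 kip/in.
φr_n = 0.75 × 0.6 × 80 × (0.707 × 0.375) = 9.544 kip/in → NOT adequate.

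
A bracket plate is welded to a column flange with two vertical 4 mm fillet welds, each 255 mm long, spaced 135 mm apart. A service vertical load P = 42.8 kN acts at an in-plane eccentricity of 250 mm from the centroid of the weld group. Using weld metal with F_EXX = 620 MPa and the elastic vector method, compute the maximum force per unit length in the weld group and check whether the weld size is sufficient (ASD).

f_max ≈ 351 N/mm; adequate

Total weld length L_w = 510 mm. Treat welds as unit-width lines.
Polar moment about centroid: J = 2[d³/12 + d(b/2)²] = 2[255³/12 + 255×67.5²] = 5087000 mm³.
Direct shear f_v = P/L_w = 42.8×10³ / 510 = 83.92 N/mm (vertical).
Torsion M = P·e = 42.8×10³ × 250 = 10700000 N·mm.
Critical point at (x, y) = (67.5, 127.5) from centroid. f_tx = M·y/J = 268.2 N/mm; f_ty = M·x/J = 142 N/mm.
Resultant f_max = √[f_tx² + (f_v + f_ty)²] = √[268.2² + (83.92 + 142)²] = 350.6 N/mm.
Capacity per unit length: r_n/Ω = (1/2.0) × 0.6 × 620 × (0.707 × 4) = 526 N/mm.
350.6 ≤ 526 → adequate.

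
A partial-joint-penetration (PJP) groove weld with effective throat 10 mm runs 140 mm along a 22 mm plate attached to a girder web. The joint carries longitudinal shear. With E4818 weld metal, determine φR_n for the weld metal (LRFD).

φR_n ≈ 302 kN

E48XX → F_EXX = 480 MPa.
Effective throat (given) t_e = 10 mm.
A_we = 10 × 140 = 1400 mm².
F_nw = 0.6 F_EXX = 288 MPa.
φR_n = 0.75 × 288 × 1400 × 10⁻³ = 302.4 kN.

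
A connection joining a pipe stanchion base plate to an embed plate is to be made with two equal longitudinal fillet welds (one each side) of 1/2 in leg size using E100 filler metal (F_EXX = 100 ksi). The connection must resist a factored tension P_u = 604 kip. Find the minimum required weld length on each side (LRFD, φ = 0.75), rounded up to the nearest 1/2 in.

L = 19 in on each side

Throat t_e = 0.707 × 0.5 = 0.3535 in.
φr_n = 0.75 × 0.6 × 100 × 0.3535 = 15.91 kip/in.
L_req = P_u / φr_n = 604 / 15.91 = 37.97 in total.
Per side: 37.97 / 2 = 18.98 in.
Round up → use L = 19 in on each side.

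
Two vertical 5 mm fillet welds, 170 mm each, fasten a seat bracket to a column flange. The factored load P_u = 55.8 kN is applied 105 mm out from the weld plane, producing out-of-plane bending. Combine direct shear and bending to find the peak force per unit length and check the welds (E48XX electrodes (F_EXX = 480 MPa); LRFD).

f_max ≈ 630 N/mm; adequate

L_w = 2 × 170 = 340 mm; section modulus (unit throat) S = 2 × L²/6 = 9633 mm².
Direct shear f_v = P/L_w = 55.8×10³/340 = 164.1 N/mm.
Moment M = P × e = 55.8×10³ × 105 = 5859000 N·mm; bending f_b = M/S = 608.2 N/mm.
f_max = √(f_v² + f_b²) = √(164.1² + 608.2²) = 630 N/mm.
φr_n = 0.75 × 0.6 × 480 × (0.707 × 5) = 763.6 N/mm → adequate.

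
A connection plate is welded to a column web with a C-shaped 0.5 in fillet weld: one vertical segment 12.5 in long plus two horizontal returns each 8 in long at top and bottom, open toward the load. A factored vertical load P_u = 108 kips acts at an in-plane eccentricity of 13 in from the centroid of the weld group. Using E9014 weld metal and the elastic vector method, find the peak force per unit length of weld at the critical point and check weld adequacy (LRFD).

E90XX → F_EXX = 90 ksi.
Total weld length L_w = 28.5 in. Treat welds as unit-width lines.
Centroid: x̄ = 2×8×4 / 28.5 = 2.246 in from the vertical weld.
Polar moment about centroid: J = I_x + I_y = [12.5³/12 + 2×8×6.25²] + [12.5×2.246² + 2(8³/12 + 8×1.754²)] = 985.4 in³.
Direct shear f_v = P/L_w = 108 / 28.5 = 3.789 kip/in (vertical).
Torsion M = P·e = 108 × 13 = 1404 kip·in.
Critical point at (x, y) = (5.754, 6.25) from centroid. f_tx = M·y/J = 8.905 kip/in; f_ty = M·x/J = 8.199 kip/in.
Resultant f_max = √[f_tx² + (f_v + f_ty)²] = √[8.905² + (3.789 + 8.199)²] = 14.93 kip/in.
Capacity per unit length: φr_n = 0.75 × 0.6 × 90 × (0.707 × 0.5) = 14.32 kip/in.
14.93 > 14.32 → NOT adequate.

f_max ≈ 14.9 kip/in; NOT adequate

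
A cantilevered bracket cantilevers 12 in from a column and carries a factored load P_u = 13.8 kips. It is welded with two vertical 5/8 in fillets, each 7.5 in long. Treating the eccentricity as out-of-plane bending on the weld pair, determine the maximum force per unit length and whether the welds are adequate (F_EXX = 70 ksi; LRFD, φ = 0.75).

L_w = 2 × 7.5 = 15 in; section modulus (unit throat) S = 2 × L²/6 = 18.75 in².
Direct shear f_v = P/L_w = 13.8/15 = 0.92 kip/in.
Moment M = P × e = 13.8 × 12 = 165.6 kip·in; bending f_b = M/S = 8.832 kip/in.
f_max = √(f_v² + f_b²) = √(0.92² + 8.832²) = 8.88 kip/in.
φr_n = 0.75 × 0.6 × 70 × (0.707 × 0.625) = 13.92 kip/in → adequate.

f_max ≈ 8.88 kip/in; adequate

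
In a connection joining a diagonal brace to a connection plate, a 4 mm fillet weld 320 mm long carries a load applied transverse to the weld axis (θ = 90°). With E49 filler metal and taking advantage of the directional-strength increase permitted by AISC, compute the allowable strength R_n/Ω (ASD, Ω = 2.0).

E49XX → F_EXX = 490 MPa.
t_e = 0.707 × 4 = 2.828 mm; A_we = 2.828 × 320 = 905 mm².
Directional factor: 1.0 + 0.5 sin^1.5(90°) = 1.5.
F_nw = 0.6 × 490 × 1.5 = 441 MPa.
R_n/Ω = (441 × 905) / 2.0 × 10⁻³ = 199.5 kN.

R_n/Ω ≈ 200 kN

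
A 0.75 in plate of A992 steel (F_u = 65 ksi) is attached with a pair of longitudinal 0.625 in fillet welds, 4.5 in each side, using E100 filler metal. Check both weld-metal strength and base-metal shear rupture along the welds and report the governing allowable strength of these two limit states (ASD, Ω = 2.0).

E100XX → F_EXX = 100 ksi.
t_e = 0.707 × 0.625 = 0.4419 in; L = 9 in.
Weld metal: R_n/Ω = (1/2.0) × 0.6 × 100 × 0.4419 × 9 = 119.3 kip.
Base metal (shear rupture): R_n/Ω = (1/2.0) × 0.6 × 65 × 0.75 × 9 = 131.6 kip.
Governing: weld metal.

R_n/Ω ≈ 119 kip (weld metal governs)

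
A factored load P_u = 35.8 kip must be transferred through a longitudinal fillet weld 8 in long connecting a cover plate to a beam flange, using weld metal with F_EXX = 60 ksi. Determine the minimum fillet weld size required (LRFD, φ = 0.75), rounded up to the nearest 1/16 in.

Total weld length L = 8 in.
Required throat t_e = P_u / (φ × 0.6 F_EXX × L) = 35.8 / (0.75 × 0.6 × 60 × 8) = 0.1657 in.
Required leg w = t_e / 0.707 = 0.2344 in → use 1/4 in.

w = 1/4 in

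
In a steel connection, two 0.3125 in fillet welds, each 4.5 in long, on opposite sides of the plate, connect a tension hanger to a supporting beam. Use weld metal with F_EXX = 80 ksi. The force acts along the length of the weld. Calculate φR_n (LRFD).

Effective throat t_e = 0.707 × 0.3125 = 0.2209 in.
Total length L = 9 in; A_we = 0.2209 × 9 = 1.988 in².
F_nw = 0.6 F_EXX = 0.6 × 80 = 48 ksi.
φR_n = 0.75 × 48 × 1.988 = 71.58 kips.

φR_n ≈ 71.6 kips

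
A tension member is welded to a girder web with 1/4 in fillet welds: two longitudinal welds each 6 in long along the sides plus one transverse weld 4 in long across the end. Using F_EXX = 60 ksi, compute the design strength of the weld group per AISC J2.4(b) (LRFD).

φR_n ≈ 77.3 kip

t_e = 0.707 × 0.25 = 0.1767 in.
R_nwl = 0.6 × 60 × 0.1767 × 12 = 76.36 kip (longitudinal, 2 welds).
R_nwt = 0.6 × 60 × 0.1767 × 4 = 25.45 kip (transverse, base value).
(i) R_nwl + R_nwt = 101.8 kip; (ii) 0.85 R_nwl + 1.5 R_nwt = 103.1 kip.
R_n = max = 103.1 kip [governs: (ii)]; φR_n = 77.31 kip.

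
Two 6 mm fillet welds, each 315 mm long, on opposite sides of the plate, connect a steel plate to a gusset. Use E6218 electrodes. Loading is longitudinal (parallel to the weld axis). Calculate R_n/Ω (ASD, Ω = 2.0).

R_n/Ω ≈ 497 kN

E62XX → F_EXX = 620 MPa.
Effective throat t_e = 0.707 × 6 = 4.242 mm.
Total length L = 630 mm; A_we = 4.242 × 630 = 2672 mm².
F_nw = 0.6 F_EXX = 0.6 × 620 = 372 MPa.
R_n = 372 × 2672 × 10⁻³ = 994.2 kN; R_n/Ω = 994.2/2.0 = 497.1 kN.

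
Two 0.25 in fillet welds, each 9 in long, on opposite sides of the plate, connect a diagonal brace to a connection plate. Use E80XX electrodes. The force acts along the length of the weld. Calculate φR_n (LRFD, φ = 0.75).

E80XX → F_EXX = 80 ksi.
Effective throat t_e = 0.707 × 0.25 = 0.1767 in.
Total length L = 18 in; A_we = 0.1767 × 18 = 3.181 in².
F_nw = 0.6 F_EXX = 0.6 × 80 = 48 ksi.
φR_n = 0.75 × 48 × 3.181 = 114.5 kips.

φR_n ≈ 115 kips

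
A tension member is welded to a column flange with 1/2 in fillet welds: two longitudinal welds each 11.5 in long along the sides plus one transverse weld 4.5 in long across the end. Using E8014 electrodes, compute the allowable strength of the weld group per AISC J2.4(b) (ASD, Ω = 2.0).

E80XX → F_EXX = 80 ksi.
t_e = 0.707 × 0.5 = 0.3535 in.
R_nwl = 0.6 × 80 × 0.3535 × 23 = 390.3 kip (longitudinal, 2 welds).
R_nwt = 0.6 × 80 × 0.3535 × 4.5 = 76.36 kip (transverse, base value).
(i) R_nwl + R_nwt = 466.6 kip; (ii) 0.85 R_nwl + 1.5 R_nwt = 446.3 kip.
R_n = max = 466.6 kip [governs: (i)]; R_n/Ω = 233.3 kip.

R_n/Ω ≈ 233 kip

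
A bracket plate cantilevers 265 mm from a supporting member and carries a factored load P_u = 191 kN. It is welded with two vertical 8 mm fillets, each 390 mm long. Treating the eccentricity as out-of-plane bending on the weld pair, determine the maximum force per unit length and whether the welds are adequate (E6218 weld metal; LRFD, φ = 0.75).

E62XX → F_EXX = 620 MPa.
L_w = 2 × 390 = 780 mm; section modulus (unit throat) S = 2 × L²/6 = 50700 mm².
Direct shear f_v = P/L_w = 191×10³/780 = 244.9 N/mm.
Moment M = P × e = 191×10³ × 265 = 50615000 N·mm; bending f_b = M/S = 998.3 N/mm.
f_max = √(f_v² + f_b²) = √(244.9² + 998.3²) = 1028 N/mm.
φr_n = 0.75 × 0.6 × 620 × (0.707 × 8) = 1578 N/mm → adequate.

f_max ≈ 1030 N/mm; adequate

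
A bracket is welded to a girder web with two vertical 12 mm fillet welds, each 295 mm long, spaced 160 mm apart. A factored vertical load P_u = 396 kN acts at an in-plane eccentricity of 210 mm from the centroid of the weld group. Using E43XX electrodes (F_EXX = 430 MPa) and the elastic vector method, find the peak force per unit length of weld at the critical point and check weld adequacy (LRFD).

Total weld length L_w = 590 mm. Treat welds as unit-width lines.
Polar moment about centroid: J = 2[d³/12 + d(b/2)²] = 2[295³/12 + 295×80²] = 8055000 mm³.
Direct shear f_v = P/L_w = 396×10³ / 590 = 671.2 N/mm (vertical).
Torsion M = P·e = 396×10³ × 210 = 83160000 N·mm.
Critical point at (x, y) = (80, 147.5) from centroid. f_tx = M·y/J = 1523 N/mm; f_ty = M·x/J = 825.9 N/mm.
Resultant f_max = √[f_tx² + (f_v + f_ty)²] = √[1523² + (671.2 + 825.9)²] = 2136 N/mm.
Capacity per unit length: φr_n = 0.75 × 0.6 × 430 × (0.707 × 12) = 1642 N/mm.
2136 > 1642 → NOT adequate.

f_max ≈ 2140 N/mm; NOT adequate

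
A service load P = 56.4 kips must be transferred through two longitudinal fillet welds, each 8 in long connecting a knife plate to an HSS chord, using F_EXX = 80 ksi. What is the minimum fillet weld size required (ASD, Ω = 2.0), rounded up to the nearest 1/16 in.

w = 1/4 in

Total weld length L = 16 in.
Required throat t_e = P × Ω / (0.6 F_EXX × L) = 56.4 × 2.0 / (0.6 × 80 × 16) = 0.1469 in.
Required leg w = t_e / 0.707 = 0.2077 in → use 1/4 in.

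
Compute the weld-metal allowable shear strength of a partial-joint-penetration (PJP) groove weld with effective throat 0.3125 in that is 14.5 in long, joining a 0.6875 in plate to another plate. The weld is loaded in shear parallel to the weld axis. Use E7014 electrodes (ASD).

E70XX → F_EXX = 70 ksi.
Effective throat (given) t_e = 0.3125 in.
A_we = 0.3125 × 14.5 = 4.531 in².
F_nw = 0.6 F_EXX = 42 ksi.
R_n/Ω = (42 × 4.531) / 2.0 = 95.16 kips.

R_n/Ω ≈ 95.2 kips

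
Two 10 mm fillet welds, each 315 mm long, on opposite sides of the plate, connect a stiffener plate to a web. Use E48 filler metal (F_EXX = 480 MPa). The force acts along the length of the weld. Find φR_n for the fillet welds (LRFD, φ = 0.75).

Effective throat t_e = 0.707 × 10 = 7.07 mm.
Total length L = 630 mm; A_we = 7.07 × 630 = 4454 mm².
F_nw = 0.6 F_EXX = 0.6 × 480 = 288 MPa.
φR_n = 0.75 × 288 × 4454 × 10⁻³ = 962.1 kN.

φR_n ≈ 962 kN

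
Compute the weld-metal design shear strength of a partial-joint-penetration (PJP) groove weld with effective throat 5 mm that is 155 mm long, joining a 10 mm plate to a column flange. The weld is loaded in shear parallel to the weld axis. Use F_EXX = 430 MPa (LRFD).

Effective throat (given) t_e = 5 mm.
A_we = 5 × 155 = 775 mm².
F_nw = 0.6 F_EXX = 258 MPa.
φR_n = 0.75 × 258 × 775 × 10⁻³ = 150 kN.

φR_n ≈ 150 kN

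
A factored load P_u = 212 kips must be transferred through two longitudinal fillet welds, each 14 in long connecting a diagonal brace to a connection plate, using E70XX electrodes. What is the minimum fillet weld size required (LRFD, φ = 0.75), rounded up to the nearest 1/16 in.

E70XX → F_EXX = 70 ksi.
Total weld length L = 28 in.
Required throat t_e = P_u / (φ × 0.6 F_EXX × L) = 212 / (0.75 × 0.6 × 70 × 28) = 0.2404 in.
Required leg w = t_e / 0.707 = 0.34 in → use 3/8 in.

w = 3/8 in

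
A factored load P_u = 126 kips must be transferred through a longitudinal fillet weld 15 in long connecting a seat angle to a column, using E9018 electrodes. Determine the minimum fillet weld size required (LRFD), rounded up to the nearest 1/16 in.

w = 5/16 in

E90XX → F_EXX = 90 ksi.
Total weld length L = 15 in.
Required throat t_e = P_u / (φ × 0.6 F_EXX × L) = 126 / (0.75 × 0.6 × 90 × 15) = 0.2074 in.
Required leg w = t_e / 0.707 = 0.2934 in → use 5/16 in.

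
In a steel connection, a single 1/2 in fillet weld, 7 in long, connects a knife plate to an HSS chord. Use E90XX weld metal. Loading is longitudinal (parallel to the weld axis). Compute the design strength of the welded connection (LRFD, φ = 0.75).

φR_n ≈ 100 kips

E90XX → F_EXX = 90 ksi.
Effective throat t_e = 0.707 × 0.5 = 0.3535 in.
Total length L = 7 in; A_we = 0.3535 × 7 = 2.474 in².
F_nw = 0.6 F_EXX = 0.6 × 90 = 54 ksi.
φR_n = 0.75 × 54 × 2.474 = 100.2 kips.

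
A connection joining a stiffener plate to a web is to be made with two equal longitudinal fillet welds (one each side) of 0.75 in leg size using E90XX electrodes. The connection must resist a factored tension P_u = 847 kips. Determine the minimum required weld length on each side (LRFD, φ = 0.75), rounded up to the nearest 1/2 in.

E90XX → F_EXX = 90 ksi.
Throat t_e = 0.707 × 0.75 = 0.5302 in.
φr_n = 0.75 × 0.6 × 90 × 0.5302 = 21.48 kips/in.
L_req = P_u / φr_n = 847 / 21.48 = 39.44 in total.
Per side: 39.44 / 2 = 19.72 in.
Round up → use L = 20 in on each side.

L = 20 in on each side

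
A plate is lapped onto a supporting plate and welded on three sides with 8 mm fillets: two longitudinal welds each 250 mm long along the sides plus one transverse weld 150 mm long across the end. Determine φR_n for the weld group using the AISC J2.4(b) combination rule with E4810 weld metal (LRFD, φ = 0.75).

φR_n ≈ 794 kN

E48XX → F_EXX = 480 MPa.
t_e = 0.707 × 8 = 5.656 mm.
R_nwl = 0.6 × 480 × 5.656 × 500 × 10⁻³ = 814.5 kN (longitudinal, 2 welds).
R_nwt = 0.6 × 480 × 5.656 × 150 × 10⁻³ = 244.3 kN (transverse, base value).
(i) R_nwl + R_nwt = 1059 kN; (ii) 0.85 R_nwl + 1.5 R_nwt = 1059 kN.
R_n = max = 1059 kN [governs: (i)]; φR_n = 794.1 kN.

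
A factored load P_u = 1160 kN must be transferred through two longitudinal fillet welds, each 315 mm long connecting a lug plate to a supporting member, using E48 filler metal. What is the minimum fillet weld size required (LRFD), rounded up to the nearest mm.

E48XX → F_EXX = 480 MPa.
Total weld length L = 630 mm.
Required throat t_e = P_u / (φ × 0.6 F_EXX × L) = 1160 / (0.75 × 0.6 × 480 × 630 × 10⁻³) = 8.524 mm.
Required leg w = t_e / 0.707 = 12.06 mm → use 13 mm.

w = 13 mm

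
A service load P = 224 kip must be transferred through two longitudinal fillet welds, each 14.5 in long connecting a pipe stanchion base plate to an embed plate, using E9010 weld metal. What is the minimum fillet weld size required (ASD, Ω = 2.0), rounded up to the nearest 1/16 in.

E90XX → F_EXX = 90 ksi.
Total weld length L = 29 in.
Required throat t_e = P × Ω / (0.6 F_EXX × L) = 224 × 2.0 / (0.6 × 90 × 29) = 0.2861 in.
Required leg w = t_e / 0.707 = 0.4046 in → use 7/16 in.

w = 7/16 in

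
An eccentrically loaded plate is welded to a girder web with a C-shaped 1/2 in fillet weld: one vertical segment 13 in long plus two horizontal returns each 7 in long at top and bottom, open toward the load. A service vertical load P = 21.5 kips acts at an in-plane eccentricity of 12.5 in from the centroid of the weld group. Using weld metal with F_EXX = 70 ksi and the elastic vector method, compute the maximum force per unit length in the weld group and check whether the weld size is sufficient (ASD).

f_max ≈ 3.01 kip/in; adequate

Total weld length L_w = 27 in. Treat welds as unit-width lines.
Centroid: x̄ = 2×7×3.5 / 27 = 1.815 in from the vertical weld.
Polar moment about centroid: J = I_x + I_y = [13³/12 + 2×7×6.5²] + [13×1.815² + 2(7³/12 + 7×1.685²)] = 914.3 in³.
Direct shear f_v = P/L_w = 21.5 / 27 = 0.7963 kip/in (vertical).
Torsion M = P·e = 21.5 × 12.5 = 268.75 kip·in.
Critical point at (x, y) = (5.185, 6.5) from centroid. f_tx = M·y/J = 1.911 kip/in; f_ty = M·x/J = 1.524 kip/in.
Resultant f_max = √[f_tx² + (f_v + f_ty)²] = √[1.911² + (0.7963 + 1.524)²] = 3.006 kip/in.
Capacity per unit length: r_n/Ω = (1/2.0) × 0.6 × 70 × (0.707 × 0.5) = 7.423 kip/in.
3.006 ≤ 7.423 → adequate.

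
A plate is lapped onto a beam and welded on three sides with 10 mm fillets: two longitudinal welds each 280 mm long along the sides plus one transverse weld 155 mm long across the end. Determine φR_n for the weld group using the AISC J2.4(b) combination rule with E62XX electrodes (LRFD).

E62XX → F_EXX = 620 MPa.
t_e = 0.707 × 10 = 7.07 mm.
R_nwl = 0.6 × 620 × 7.07 × 560 × 10⁻³ = 1473 kN (longitudinal, 2 welds).
R_nwt = 0.6 × 620 × 7.07 × 155 × 10⁻³ = 407.7 kN (transverse, base value).
(i) R_nwl + R_nwt = 1880 kN; (ii) 0.85 R_nwl + 1.5 R_nwt = 1863 kN.
R_n = max = 1880 kN [governs: (i)]; φR_n = 1410 kN.

φR_n ≈ 1410 kN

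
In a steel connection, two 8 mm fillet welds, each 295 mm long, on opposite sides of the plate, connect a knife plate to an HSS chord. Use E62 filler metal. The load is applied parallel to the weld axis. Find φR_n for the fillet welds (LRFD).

φR_n ≈ 931 kN

E62XX → F_EXX = 620 MPa.
Effective throat t_e = 0.707 × 8 = 5.656 mm.
Total length L = 590 mm; A_we = 5.656 × 590 = 3337 mm².
F_nw = 0.6 F_EXX = 0.6 × 620 = 372 MPa.
φR_n = 0.75 × 372 × 3337 × 10⁻³ = 931 kN.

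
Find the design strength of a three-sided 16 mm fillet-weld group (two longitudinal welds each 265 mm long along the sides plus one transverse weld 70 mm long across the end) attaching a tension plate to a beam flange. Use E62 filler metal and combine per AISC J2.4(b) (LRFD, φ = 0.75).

E62XX → F_EXX = 620 MPa.
t_e = 0.707 × 16 = 11.31 mm.
R_nwl = 0.6 × 620 × 11.31 × 530 × 10⁻³ = 2230 kN (longitudinal, 2 welds).
R_nwt = 0.6 × 620 × 11.31 × 70 × 10⁻³ = 294.6 kN (transverse, base value).
(i) R_nwl + R_nwt = 2525 kN; (ii) 0.85 R_nwl + 1.5 R_nwt = 2338 kN.
R_n = max = 2525 kN [governs: (i)]; φR_n = 1894 kN.

φR_n ≈ 1890 kN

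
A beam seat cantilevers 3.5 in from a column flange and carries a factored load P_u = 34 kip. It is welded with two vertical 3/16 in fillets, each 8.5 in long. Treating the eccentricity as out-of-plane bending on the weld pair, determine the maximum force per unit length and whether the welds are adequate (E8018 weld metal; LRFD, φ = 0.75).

f_max ≈ 5.33 kip/in; NOT adequate

E80XX → F_EXX = 80 ksi.
L_w = 2 × 8.5 = 17 in; section modulus (unit throat) S = 2 × L²/6 = 24.08 in².
Direct shear f_v = P/L_w = 34/17 = 2 kip/in.
Moment M = P × e = 34 × 3.5 = 119 kip·in; bending f_b = M/S = 4.941 kip/in.
f_max = √(f_v² + f_b²) = √(2² + 4.941²) = 5.331 kip/in.
φr_n = 0.75 × 0.6 × 80 × (0.707 × 0.1875) = 4.772 kip/in → NOT adequate.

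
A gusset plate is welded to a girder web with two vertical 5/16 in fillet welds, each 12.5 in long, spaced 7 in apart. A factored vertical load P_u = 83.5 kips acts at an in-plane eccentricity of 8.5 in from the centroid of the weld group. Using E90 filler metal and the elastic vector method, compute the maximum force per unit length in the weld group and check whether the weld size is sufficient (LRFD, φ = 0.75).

E90XX → F_EXX = 90 ksi.
Total weld length L_w = 25 in. Treat welds as unit-width lines.
Polar moment about centroid: J = 2[d³/12 + d(b/2)²] = 2[12.5³/12 + 12.5×3.5²] = 631.8 in³.
Direct shear f_v = P/L_w = 83.5 / 25 = 3.34 kip/in (vertical).
Torsion M = P·e = 83.5 × 8.5 = 709.75 kip·in.
Critical point at (x, y) = (3.5, 6.25) from centroid. f_tx = M·y/J = 7.021 kip/in; f_ty = M·x/J = 3.932 kip/in.
Resultant f_max = √[f_tx² + (f_v + f_ty)²] = √[7.021² + (3.34 + 3.932)²] = 10.11 kip/in.
Capacity per unit length: φr_n = 0.75 × 0.6 × 90 × (0.707 × 0.3125) = 8.948 kip/in.
10.11 > 8.948 → NOT adequate.

f_max ≈ 10.1 kip/in; NOT adequate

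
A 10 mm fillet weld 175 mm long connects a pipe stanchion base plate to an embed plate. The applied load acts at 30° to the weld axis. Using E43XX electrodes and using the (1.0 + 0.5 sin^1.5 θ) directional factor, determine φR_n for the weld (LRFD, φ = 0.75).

φR_n ≈ 282 kN

E43XX → F_EXX = 430 MPa.
t_e = 0.707 × 10 = 7.07 mm; A_we = 7.07 × 175 = 1237 mm².
Directional factor: 1.0 + 0.5 sin^1.5(30°) = 1.177.
F_nw = 0.6 × 430 × 1.177 = 303.6 MPa.
φR_n = 0.75 × 303.6 × 1237 × 10⁻³ = 281.7 kN.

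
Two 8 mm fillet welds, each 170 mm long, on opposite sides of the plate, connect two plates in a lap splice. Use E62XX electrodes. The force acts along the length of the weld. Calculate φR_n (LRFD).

φR_n ≈ 537 kN

E62XX → F_EXX = 620 MPa.
Effective throat t_e = 0.707 × 8 = 5.656 mm.
Total length L = 340 mm; A_we = 5.656 × 340 = 1923 mm².
F_nw = 0.6 F_EXX = 0.6 × 620 = 372 MPa.
φR_n = 0.75 × 372 × 1923 × 10⁻³ = 536.5 kN.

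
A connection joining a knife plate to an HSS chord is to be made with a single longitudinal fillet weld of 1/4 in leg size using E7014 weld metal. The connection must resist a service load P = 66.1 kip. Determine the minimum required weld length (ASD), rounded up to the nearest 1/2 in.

L = 18 in

E70XX → F_EXX = 70 ksi.
Throat t_e = 0.707 × 0.25 = 0.1767 in.
r_n/Ω = (0.6 × 70 × 0.1767) / 2.0 = 3.712 kip/in.
L_req = P / (r_n/Ω) = 66.1 / 3.712 = 17.81 in total.
Round up → use L = 18 in.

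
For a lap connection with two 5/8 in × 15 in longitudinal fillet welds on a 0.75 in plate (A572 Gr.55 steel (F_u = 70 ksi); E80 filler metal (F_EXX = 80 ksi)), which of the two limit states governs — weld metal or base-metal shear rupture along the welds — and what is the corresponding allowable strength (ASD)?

t_e = 0.707 × 0.625 = 0.4419 in; L = 30 in.
Weld metal: R_n/Ω = (1/2.0) × 0.6 × 80 × 0.4419 × 30 = 318.1 kip.
Base metal (shear rupture): R_n/Ω = (1/2.0) × 0.6 × 70 × 0.75 × 30 = 472.5 kip.
Governing: weld metal.

R_n/Ω ≈ 318 kip (weld metal governs)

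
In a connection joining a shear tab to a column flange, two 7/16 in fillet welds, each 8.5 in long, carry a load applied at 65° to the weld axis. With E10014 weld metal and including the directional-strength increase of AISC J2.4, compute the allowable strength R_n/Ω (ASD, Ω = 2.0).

E100XX → F_EXX = 100 ksi.
t_e = 0.707 × 0.4375 = 0.3093 in; A_we = 0.3093 × 17 = 5.258 in².
Directional factor: 1.0 + 0.5 sin^1.5(65°) = 1.431.
F_nw = 0.6 × 100 × 1.431 = 85.88 ksi.
R_n/Ω = (85.88 × 5.258) / 2.0 = 225.8 kips.

R_n/Ω ≈ 226 kips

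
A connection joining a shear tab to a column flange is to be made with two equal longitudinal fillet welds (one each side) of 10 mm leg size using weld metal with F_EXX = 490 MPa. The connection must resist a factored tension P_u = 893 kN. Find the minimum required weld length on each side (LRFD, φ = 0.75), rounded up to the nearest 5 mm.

Throat t_e = 0.707 × 10 = 7.07 mm.
φr_n = 0.75 × 0.6 × 490 × 7.07 × 10⁻³ = 1.559 kN/mm.
L_req = P_u / φr_n = 893 / 1.559 = 572.8 mm total.
Per side: 572.8 / 2 = 286.4 mm.
Round up → use L = 290 mm on each side.

L = 290 mm on each side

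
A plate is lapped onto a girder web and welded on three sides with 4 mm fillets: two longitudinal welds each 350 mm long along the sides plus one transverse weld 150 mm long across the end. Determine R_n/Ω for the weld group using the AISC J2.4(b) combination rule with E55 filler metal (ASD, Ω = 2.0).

E55XX → F_EXX = 550 MPa.
t_e = 0.707 × 4 = 2.828 mm.
R_nwl = 0.6 × 550 × 2.828 × 700 × 10⁻³ = 653.3 kN (longitudinal, 2 welds).
R_nwt = 0.6 × 550 × 2.828 × 150 × 10⁻³ = 140 kN (transverse, base value).
(i) R_nwl + R_nwt = 793.3 kN; (ii) 0.85 R_nwl + 1.5 R_nwt = 765.3 kN.
R_n = max = 793.3 kN [governs: (i)]; R_n/Ω = 396.6 kN.

R_n/Ω ≈ 397 kN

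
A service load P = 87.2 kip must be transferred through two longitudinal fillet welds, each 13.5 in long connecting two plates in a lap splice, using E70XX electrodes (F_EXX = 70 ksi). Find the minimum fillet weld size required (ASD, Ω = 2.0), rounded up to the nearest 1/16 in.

w = 1/4 in

Total weld length L = 27 in.
Required throat t_e = P × Ω / (0.6 F_EXX × L) = 87.2 × 2.0 / (0.6 × 70 × 27) = 0.1538 in.
Required leg w = t_e / 0.707 = 0.2175 in → use 1/4 in.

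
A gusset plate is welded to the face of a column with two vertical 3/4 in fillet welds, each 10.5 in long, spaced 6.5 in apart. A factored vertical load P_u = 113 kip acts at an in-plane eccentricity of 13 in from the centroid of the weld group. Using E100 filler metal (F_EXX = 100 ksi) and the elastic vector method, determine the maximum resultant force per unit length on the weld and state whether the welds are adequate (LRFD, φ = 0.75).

f_max ≈ 25.1 kip/in; NOT adequate

Total weld length L_w = 21 in. Treat welds as unit-width lines.
Polar moment about centroid: J = 2[d³/12 + d(b/2)²] = 2[10.5³/12 + 10.5×3.25²] = 414.8 in³.
Direct shear f_v = P/L_w = 113 / 21 = 5.381 kip/in (vertical).
Torsion M = P·e = 113 × 13 = 1469 kip·in.
Critical point at (x, y) = (3.25, 5.25) from centroid. f_tx = M·y/J = 18.59 kip/in; f_ty = M·x/J = 11.51 kip/in.
Resultant f_max = √[f_tx² + (f_v + f_ty)²] = √[18.59² + (5.381 + 11.51)²] = 25.12 kip/in.
Capacity per unit length: φr_n = 0.75 × 0.6 × 100 × (0.707 × 0.75) = 23.86 kip/in.
25.12 > 23.86 → NOT adequate.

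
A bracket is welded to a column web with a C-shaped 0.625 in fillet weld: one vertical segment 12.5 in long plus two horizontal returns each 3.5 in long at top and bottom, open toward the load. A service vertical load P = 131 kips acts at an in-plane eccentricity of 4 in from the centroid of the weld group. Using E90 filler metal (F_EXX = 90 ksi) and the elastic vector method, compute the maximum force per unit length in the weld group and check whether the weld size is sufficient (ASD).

f_max ≈ 12.3 kip/in; NOT adequate

Total weld length L_w = 19.5 in. Treat welds as unit-width lines.
Centroid: x̄ = 2×3.5×1.75 / 19.5 = 0.6282 in from the vertical weld.
Polar moment about centroid: J = I_x + I_y = [12.5³/12 + 2×3.5×6.25²] + [12.5×0.6282² + 2(3.5³/12 + 3.5×1.122²)] = 457.1 in³.
Direct shear f_v = P/L_w = 131 / 19.5 = 6.718 kip/in (vertical).
Torsion M = P·e = 131 × 4 = 524 kip·in.
Critical point at (x, y) = (2.872, 6.25) from centroid. f_tx = M·y/J = 7.165 kip/in; f_ty = M·x/J = 3.292 kip/in.
Resultant f_max = √[f_tx² + (f_v + f_ty)²] = √[7.165² + (6.718 + 3.292)²] = 12.31 kip/in.
Capacity per unit length: r_n/Ω = (1/2.0) × 0.6 × 90 × (0.707 × 0.625) = 11.93 kip/in.
12.31 > 11.93 → NOT adequate.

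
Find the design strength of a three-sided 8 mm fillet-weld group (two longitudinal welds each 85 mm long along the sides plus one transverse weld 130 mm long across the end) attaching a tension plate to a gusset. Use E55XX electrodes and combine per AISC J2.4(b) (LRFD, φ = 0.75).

E55XX → F_EXX = 550 MPa.
t_e = 0.707 × 8 = 5.656 mm.
R_nwl = 0.6 × 550 × 5.656 × 170 × 10⁻³ = 317.3 kN (longitudinal, 2 welds).
R_nwt = 0.6 × 550 × 5.656 × 130 × 10⁻³ = 242.6 kN (transverse, base value).
(i) R_nwl + R_nwt = 559.9 kN; (ii) 0.85 R_nwl + 1.5 R_nwt = 633.7 kN.
R_n = max = 633.7 kN [governs: (ii)]; φR_n = 475.3 kN.

φR_n ≈ 475 kN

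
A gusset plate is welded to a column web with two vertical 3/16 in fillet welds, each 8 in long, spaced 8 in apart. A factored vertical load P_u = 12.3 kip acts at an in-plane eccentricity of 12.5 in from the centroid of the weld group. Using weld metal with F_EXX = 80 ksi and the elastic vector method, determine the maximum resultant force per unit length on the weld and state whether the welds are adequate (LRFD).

Total weld length L_w = 16 in. Treat welds as unit-width lines.
Polar moment about centroid: J = 2[d³/12 + d(b/2)²] = 2[8³/12 + 8×4²] = 341.3 in³.
Direct shear f_v = P/L_w = 12.3 / 16 = 0.7688 kip/in (vertical).
Torsion M = P·e = 12.3 × 12.5 = 153.75 kip·in.
Critical point at (x, y) = (4, 4) from centroid. f_tx = M·y/J = 1.802 kip/in; f_ty = M·x/J = 1.802 kip/in.
Resultant f_max = √[f_tx² + (f_v + f_ty)²] = √[1.802² + (0.7688 + 1.802)²] = 3.139 kip/in.
Capacity per unit length: φr_n = 0.75 × 0.6 × 80 × (0.707 × 0.1875) = 4.772 kip/in.
3.139 ≤ 4.772 → adequate.

f_max ≈ 3.14 kip/in; adequate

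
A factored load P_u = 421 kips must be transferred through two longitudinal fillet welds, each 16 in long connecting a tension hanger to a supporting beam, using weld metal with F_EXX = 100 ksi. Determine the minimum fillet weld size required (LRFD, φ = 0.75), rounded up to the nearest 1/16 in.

w = 7/16 in

Total weld length L = 32 in.
Required throat t_e = P_u / (φ × 0.6 F_EXX × L) = 421 / (0.75 × 0.6 × 100 × 32) = 0.2924 in.
Required leg w = t_e / 0.707 = 0.4135 in → use 7/16 in.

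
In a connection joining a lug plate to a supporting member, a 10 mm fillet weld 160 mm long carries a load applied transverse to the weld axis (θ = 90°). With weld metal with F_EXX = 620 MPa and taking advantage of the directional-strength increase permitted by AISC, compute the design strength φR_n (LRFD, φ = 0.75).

φR_n ≈ 473 kN

t_e = 0.707 × 10 = 7.07 mm; A_we = 7.07 × 160 = 1131 mm².
Directional factor: 1.0 + 0.5 sin^1.5(90°) = 1.5.
F_nw = 0.6 × 620 × 1.5 = 558 MPa.
φR_n = 0.75 × 558 × 1131 × 10⁻³ = 473.4 kN.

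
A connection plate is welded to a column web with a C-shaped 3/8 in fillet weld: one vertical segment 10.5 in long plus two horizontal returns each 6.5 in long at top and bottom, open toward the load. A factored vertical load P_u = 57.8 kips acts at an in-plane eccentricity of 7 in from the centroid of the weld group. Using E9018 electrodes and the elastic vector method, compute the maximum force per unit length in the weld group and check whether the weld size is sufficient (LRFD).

E90XX → F_EXX = 90 ksi.
Total weld length L_w = 23.5 in. Treat welds as unit-width lines.
Centroid: x̄ = 2×6.5×3.25 / 23.5 = 1.798 in from the vertical weld.
Polar moment about centroid: J = I_x + I_y = [10.5³/12 + 2×6.5×5.25²] + [10.5×1.798² + 2(6.5³/12 + 6.5×1.452²)] = 561.9 in³.
Direct shear f_v = P/L_w = 57.8 / 23.5 = 2.46 kip/in (vertical).
Torsion M = P·e = 57.8 × 7 = 404.6 kip·in.
Critical point at (x, y) = (4.702, 5.25) from centroid. f_tx = M·y/J = 3.78 kip/in; f_ty = M·x/J = 3.386 kip/in.
Resultant f_max = √[f_tx² + (f_v + f_ty)²] = √[3.78² + (2.46 + 3.386)²] = 6.961 kip/in.
Capacity per unit length: φr_n = 0.75 × 0.6 × 90 × (0.707 × 0.375) = 10.74 kip/in.
6.961 ≤ 10.74 → adequate.

f_max ≈ 6.96 kip/in; adequate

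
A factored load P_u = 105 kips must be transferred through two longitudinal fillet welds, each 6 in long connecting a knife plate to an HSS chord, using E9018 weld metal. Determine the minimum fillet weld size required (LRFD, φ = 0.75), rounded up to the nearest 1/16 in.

E90XX → F_EXX = 90 ksi.
Total weld length L = 12 in.
Required throat t_e = P_u / (φ × 0.6 F_EXX × L) = 105 / (0.75 × 0.6 × 90 × 12) = 0.216 in.
Required leg w = t_e / 0.707 = 0.3056 in → use 5/16 in.

w = 5/16 in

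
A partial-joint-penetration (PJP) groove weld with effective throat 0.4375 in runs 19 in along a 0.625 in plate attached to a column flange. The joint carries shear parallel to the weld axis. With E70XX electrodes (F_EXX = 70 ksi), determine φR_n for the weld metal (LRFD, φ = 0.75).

Effective throat (given) t_e = 0.4375 in.
A_we = 0.4375 × 19 = 8.312 in².
F_nw = 0.6 F_EXX = 42 ksi.
φR_n = 0.75 × 42 × 8.312 = 261.8 kips.

φR_n ≈ 262 kips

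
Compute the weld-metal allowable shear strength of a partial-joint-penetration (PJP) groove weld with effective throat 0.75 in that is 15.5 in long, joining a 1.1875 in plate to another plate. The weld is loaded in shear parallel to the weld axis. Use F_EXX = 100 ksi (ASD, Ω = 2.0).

Effective throat (given) t_e = 0.75 in.
A_we = 0.75 × 15.5 = 11.62 in².
F_nw = 0.6 F_EXX = 60 ksi.
R_n/Ω = (60 × 11.62) / 2.0 = 348.8 kip.

R_n/Ω ≈ 349 kip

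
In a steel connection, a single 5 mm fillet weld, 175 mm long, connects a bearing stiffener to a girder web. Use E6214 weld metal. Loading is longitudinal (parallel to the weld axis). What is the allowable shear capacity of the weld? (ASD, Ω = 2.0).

E62XX → F_EXX = 620 MPa.
Effective throat t_e = 0.707 × 5 = 3.535 mm.
Total length L = 175 mm; A_we = 3.535 × 175 = 618.6 mm².
F_nw = 0.6 F_EXX = 0.6 × 620 = 372 MPa.
R_n = 372 × 618.6 × 10⁻³ = 230.1 kN; R_n/Ω = 230.1/2.0 = 115.1 kN.

R_n/Ω ≈ 115 kN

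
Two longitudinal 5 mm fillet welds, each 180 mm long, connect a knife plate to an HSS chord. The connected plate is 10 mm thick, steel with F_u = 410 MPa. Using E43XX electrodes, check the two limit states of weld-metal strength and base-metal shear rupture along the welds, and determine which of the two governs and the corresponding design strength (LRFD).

φR_n ≈ 246 kN (weld metal governs)

E43XX → F_EXX = 430 MPa.
t_e = 0.707 × 5 = 3.535 mm; L = 360 mm.
Weld metal: φR_n = 0.75 × 0.6 × 430 × 3.535 × 360 × 10⁻³ = 246.2 kN.
Base metal (shear rupture): φR_n = 0.75 × 0.6 × 410 × 10 × 360 × 10⁻³ = 664.2 kN.
Governing: weld metal.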